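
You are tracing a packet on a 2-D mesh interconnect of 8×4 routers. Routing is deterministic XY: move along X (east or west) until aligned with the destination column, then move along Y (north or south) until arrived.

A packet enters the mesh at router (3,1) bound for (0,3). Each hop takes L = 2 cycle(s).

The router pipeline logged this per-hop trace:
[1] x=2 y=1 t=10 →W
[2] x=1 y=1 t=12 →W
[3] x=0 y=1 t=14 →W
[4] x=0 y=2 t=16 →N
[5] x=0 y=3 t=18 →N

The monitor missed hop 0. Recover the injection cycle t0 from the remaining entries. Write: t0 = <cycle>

t0 = 8

At hop 1 the cycle is 10; in general cyc_k = t0 + kL.
Therefore t0 = 10 − L = 8.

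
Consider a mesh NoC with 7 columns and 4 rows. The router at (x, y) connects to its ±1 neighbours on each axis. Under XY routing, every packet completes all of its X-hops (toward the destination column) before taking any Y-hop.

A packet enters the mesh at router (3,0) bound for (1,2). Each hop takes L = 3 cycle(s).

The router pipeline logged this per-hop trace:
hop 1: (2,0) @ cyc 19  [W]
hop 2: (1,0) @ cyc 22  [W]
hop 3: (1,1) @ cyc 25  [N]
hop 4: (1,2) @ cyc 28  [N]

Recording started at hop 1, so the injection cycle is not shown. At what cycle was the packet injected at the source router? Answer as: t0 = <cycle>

At hop 1 the cycle is 19; in general cyc_k = t0 + kL.
t0 = cyc[1] − L = 19 − 3 = 16.

t0 = 16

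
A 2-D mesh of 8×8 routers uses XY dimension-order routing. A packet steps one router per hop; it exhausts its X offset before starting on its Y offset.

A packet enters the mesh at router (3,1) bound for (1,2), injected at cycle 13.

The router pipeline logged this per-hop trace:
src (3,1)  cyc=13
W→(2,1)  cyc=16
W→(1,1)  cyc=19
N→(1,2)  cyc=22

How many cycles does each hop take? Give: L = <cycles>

cyc[1] − cyc[0] = 16 − 13 = 3.
Each hop adds L, hence L = 3.

L = 3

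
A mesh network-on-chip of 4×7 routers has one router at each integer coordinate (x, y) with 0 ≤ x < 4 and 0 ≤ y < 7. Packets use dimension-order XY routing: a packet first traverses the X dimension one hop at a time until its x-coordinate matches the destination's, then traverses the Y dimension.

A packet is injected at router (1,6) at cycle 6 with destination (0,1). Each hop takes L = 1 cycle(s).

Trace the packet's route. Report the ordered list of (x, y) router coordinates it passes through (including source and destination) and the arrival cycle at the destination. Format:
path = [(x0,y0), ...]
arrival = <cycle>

path = [(1,6), (0,6), (0,5), (0,4), (0,3), (0,2), (0,1)]
arrival = 12

hop 0: (1,6) @ cyc 6
hop 1: (0,6) @ cyc 7  [W]
hop 2: (0,5) @ cyc 8  [S]
hop 3: (0,4) @ cyc 9  [S]
hop 4: (0,3) @ cyc 10  [S]
hop 5: (0,2) @ cyc 11  [S]
hop 6: (0,1) @ cyc 12  [S]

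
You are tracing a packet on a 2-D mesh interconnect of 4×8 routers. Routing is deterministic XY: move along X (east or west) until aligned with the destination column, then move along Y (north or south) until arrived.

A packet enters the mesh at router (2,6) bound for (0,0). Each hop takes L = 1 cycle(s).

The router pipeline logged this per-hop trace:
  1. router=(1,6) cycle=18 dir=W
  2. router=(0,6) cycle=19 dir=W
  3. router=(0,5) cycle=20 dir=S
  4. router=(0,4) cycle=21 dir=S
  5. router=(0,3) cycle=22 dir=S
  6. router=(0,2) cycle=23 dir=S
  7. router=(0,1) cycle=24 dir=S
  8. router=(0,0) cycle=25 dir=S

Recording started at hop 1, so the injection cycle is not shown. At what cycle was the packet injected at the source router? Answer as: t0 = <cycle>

The first recorded entry is hop 1 at cycle 18.
Therefore t0 = 18 − L = 17.

t0 = 17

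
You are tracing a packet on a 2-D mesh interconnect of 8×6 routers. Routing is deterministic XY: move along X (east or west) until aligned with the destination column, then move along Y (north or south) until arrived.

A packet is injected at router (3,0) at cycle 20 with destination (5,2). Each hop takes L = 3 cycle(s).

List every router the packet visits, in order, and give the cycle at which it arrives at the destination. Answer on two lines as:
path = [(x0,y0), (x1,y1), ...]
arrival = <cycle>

src (3,0)  cyc=20
E→(4,0)  cyc=23
E→(5,0)  cyc=26
N→(5,1)  cyc=29
N→(5,2)  cyc=32

path = [(3,0), (4,0), (5,0), (5,1), (5,2)]
arrival = 32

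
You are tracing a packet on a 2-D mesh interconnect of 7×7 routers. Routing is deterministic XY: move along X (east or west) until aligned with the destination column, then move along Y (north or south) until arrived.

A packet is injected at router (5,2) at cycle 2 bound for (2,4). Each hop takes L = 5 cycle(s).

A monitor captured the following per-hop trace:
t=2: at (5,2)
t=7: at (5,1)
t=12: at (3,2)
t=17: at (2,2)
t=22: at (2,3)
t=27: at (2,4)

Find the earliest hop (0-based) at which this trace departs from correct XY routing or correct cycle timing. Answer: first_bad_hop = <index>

check 1→ d=(0,-1) cyc+5: BAD: Y-move but x=5≠2

first_bad_hop = 1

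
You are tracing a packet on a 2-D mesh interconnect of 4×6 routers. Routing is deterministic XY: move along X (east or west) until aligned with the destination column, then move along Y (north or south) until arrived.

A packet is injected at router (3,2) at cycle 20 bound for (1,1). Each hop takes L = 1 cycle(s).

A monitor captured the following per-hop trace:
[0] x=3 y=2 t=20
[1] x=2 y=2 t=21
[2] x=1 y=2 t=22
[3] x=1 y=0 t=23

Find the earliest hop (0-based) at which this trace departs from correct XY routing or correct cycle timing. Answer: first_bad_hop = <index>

check 1→ d=(-1,0) cyc+1: ok
check 2→ d=(-1,0) cyc+1: ok
check 3→ d=(0,-2) cyc+1: BAD: non-unit step

first_bad_hop = 3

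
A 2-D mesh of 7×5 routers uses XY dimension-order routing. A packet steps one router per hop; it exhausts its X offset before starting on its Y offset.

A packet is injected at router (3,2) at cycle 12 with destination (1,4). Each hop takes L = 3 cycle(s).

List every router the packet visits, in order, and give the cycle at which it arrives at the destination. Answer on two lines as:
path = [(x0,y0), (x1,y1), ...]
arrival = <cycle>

t=12: at (3,2)
t=15: at (2,2) after W
t=18: at (1,2) after W
t=21: at (1,3) after N
t=24: at (1,4) after N

path = [(3,2), (2,2), (1,2), (1,3), (1,4)]
arrival = 24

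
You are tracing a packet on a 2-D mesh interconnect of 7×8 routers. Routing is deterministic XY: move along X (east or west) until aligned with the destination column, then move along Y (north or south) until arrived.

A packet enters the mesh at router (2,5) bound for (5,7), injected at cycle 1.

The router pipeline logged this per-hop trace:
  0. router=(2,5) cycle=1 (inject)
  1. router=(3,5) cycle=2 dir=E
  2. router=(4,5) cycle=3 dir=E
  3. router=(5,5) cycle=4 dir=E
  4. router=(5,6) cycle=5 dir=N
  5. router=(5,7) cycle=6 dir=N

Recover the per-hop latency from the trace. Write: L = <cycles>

L = 1

Between hops 0 and 1 the cycle counter advances 2 − 1 = 1.
That increment is L by definition: L = 1.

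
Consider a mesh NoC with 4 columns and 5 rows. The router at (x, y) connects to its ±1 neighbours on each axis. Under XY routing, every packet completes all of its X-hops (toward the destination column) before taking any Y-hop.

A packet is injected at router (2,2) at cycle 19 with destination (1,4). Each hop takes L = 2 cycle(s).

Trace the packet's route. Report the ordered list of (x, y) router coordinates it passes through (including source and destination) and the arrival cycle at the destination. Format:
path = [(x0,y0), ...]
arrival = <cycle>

path = [(2,2), (1,2), (1,3), (1,4)]
arrival = 25

#0 — 2,2 | c19
#1 — 1,2 | c21 | W
#2 — 1,3 | c23 | N
#3 — 1,4 | c25 | N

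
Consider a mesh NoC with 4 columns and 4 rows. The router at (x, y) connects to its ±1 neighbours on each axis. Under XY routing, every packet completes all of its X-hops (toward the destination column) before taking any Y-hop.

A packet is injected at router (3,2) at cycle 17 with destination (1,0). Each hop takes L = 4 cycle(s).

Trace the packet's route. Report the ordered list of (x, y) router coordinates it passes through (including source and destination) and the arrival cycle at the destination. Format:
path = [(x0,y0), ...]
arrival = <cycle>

t=17: at (3,2)
t=21: at (2,2) after W
t=25: at (1,2) after W
t=29: at (1,1) after S
t=33: at (1,0) after S

path = [(3,2), (2,2), (1,2), (1,1), (1,0)]
arrival = 33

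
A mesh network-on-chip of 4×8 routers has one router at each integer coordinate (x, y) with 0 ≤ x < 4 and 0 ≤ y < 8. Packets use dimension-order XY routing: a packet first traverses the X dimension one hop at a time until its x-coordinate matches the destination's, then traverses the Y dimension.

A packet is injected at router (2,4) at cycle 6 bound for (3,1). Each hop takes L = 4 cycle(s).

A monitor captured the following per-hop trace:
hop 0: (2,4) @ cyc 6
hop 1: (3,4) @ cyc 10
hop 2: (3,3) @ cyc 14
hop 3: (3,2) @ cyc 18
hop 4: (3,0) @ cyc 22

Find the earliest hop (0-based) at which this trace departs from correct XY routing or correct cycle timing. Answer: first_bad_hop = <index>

hop 1: step (+1,+0), +4 cyc — ok
hop 2: step (+0,-1), +4 cyc — ok
hop 3: step (+0,-1), +4 cyc — ok
hop 4: step (+0,-2), +4 cyc — BAD: non-unit step

first_bad_hop = 4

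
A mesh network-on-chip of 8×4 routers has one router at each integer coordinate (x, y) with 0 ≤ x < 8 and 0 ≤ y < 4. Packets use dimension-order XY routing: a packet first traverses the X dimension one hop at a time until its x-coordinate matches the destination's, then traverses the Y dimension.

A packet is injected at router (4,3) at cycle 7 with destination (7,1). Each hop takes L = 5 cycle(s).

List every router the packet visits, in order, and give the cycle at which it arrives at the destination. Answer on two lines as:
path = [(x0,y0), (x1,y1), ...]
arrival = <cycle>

src (4,3)  cyc=7
E→(5,3)  cyc=12
E→(6,3)  cyc=17
E→(7,3)  cyc=22
S→(7,2)  cyc=27
S→(7,1)  cyc=32

path = [(4,3), (5,3), (6,3), (7,3), (7,2), (7,1)]
arrival = 32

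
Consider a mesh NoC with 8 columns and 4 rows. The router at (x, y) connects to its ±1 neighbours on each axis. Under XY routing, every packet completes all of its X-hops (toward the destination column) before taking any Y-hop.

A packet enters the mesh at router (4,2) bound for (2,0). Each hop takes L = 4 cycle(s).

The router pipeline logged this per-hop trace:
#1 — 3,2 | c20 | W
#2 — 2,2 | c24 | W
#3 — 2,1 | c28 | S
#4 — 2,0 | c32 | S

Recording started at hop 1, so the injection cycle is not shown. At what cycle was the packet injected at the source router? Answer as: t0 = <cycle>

t0 = 16

The first recorded entry is hop 1 at cycle 20.
So t0 = 20 − 1·4 = 16.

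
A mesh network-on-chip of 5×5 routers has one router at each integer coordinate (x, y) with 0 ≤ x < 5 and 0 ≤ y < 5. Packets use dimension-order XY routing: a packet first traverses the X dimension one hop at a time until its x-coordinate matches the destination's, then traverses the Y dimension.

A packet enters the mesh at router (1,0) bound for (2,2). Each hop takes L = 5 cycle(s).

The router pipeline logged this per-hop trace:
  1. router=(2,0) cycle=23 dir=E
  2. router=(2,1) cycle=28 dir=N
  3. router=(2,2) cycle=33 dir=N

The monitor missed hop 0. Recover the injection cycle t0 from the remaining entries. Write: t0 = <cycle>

The first recorded entry is hop 1 at cycle 23.
Subtract one hop: t0 = 23 − 5 = 18.

t0 = 18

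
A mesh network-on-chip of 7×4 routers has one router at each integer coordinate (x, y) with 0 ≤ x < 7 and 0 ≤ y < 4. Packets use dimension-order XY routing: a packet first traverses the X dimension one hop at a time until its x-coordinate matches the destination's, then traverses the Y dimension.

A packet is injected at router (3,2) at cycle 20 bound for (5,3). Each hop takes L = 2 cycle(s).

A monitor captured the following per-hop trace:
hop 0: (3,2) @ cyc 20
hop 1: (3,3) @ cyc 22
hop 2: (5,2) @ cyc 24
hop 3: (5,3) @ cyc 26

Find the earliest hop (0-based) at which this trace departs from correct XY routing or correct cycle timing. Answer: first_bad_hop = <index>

first_bad_hop = 1

  1: Δx=+0 Δy=+1 Δt=2 [BAD: Y-move but x=3≠5]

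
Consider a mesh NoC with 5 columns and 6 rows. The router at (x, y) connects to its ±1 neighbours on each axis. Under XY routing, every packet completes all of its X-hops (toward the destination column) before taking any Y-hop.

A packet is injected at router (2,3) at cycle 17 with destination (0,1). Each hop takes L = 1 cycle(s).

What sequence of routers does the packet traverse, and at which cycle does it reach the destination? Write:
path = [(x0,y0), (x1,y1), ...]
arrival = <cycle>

src (2,3)  cyc=17
W→(1,3)  cyc=18
W→(0,3)  cyc=19
S→(0,2)  cyc=20
S→(0,1)  cyc=21

path = [(2,3), (1,3), (0,3), (0,2), (0,1)]
arrival = 21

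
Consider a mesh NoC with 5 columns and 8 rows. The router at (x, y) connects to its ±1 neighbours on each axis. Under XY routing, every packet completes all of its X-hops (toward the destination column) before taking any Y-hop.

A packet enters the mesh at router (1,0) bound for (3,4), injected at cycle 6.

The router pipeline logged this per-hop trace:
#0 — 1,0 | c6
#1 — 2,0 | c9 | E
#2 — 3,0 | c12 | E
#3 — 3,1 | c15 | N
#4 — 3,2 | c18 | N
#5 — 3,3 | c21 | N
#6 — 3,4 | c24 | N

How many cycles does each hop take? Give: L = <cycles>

L = 3

From hop 0 (6) to hop 1 (9): +3 cycles.
One hop costs L cycles, so L = 3.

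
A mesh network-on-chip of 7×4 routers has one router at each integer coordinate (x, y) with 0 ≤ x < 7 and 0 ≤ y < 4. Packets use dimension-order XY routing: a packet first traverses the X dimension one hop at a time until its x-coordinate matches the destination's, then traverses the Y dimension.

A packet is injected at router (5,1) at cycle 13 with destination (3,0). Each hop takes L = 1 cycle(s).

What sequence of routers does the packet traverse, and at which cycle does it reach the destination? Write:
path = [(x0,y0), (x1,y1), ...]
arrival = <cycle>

path = [(5,1), (4,1), (3,1), (3,0)]
arrival = 16

[0] x=5 y=1 t=13
[1] x=4 y=1 t=14 →W
[2] x=3 y=1 t=15 →W
[3] x=3 y=0 t=16 →S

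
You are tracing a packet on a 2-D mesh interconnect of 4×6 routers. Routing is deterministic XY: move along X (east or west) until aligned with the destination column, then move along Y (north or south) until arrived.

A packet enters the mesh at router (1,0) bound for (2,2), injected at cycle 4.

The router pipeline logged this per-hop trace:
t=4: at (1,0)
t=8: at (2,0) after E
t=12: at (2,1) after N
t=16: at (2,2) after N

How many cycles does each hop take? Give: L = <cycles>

L = 4

From hop 0 (4) to hop 1 (8): +4 cycles.
That increment is L by definition: L = 4.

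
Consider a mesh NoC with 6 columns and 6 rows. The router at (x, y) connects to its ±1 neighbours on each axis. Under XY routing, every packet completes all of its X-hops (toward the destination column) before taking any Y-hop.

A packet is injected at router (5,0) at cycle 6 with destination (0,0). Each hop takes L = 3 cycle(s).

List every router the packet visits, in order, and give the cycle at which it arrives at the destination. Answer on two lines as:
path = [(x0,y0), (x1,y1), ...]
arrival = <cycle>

path = [(5,0), (4,0), (3,0), (2,0), (1,0), (0,0)]
arrival = 21

hop 0: (5,0) @ cyc 6
hop 1: (4,0) @ cyc 9  [W]
hop 2: (3,0) @ cyc 12  [W]
hop 3: (2,0) @ cyc 15  [W]
hop 4: (1,0) @ cyc 18  [W]
hop 5: (0,0) @ cyc 21  [W]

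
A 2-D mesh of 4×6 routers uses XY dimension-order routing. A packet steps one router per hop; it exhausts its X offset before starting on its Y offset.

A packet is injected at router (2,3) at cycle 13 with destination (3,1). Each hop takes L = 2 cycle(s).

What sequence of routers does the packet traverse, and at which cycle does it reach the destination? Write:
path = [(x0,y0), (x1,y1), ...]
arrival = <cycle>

src (2,3)  cyc=13
E→(3,3)  cyc=15
S→(3,2)  cyc=17
S→(3,1)  cyc=19

path = [(2,3), (3,3), (3,2), (3,1)]
arrival = 19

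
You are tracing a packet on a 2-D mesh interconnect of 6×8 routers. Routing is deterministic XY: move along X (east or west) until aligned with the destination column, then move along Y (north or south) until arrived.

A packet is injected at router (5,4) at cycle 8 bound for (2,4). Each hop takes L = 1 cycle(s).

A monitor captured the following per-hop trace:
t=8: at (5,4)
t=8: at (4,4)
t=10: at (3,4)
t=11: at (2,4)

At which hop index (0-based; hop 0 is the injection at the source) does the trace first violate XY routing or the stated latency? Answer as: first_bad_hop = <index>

  1: Δx=-1 Δy=+0 Δt=0 [BAD: Δcyc=0≠L]

first_bad_hop = 1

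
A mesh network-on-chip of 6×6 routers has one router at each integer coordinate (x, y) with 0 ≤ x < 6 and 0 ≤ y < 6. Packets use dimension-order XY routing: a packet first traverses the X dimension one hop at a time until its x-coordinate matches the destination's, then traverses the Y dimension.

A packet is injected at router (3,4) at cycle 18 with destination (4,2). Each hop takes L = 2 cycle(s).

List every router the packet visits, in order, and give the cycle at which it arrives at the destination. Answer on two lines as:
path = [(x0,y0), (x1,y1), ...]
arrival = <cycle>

path = [(3,4), (4,4), (4,3), (4,2)]
arrival = 24

#0 — 3,4 | c18
#1 — 4,4 | c20 | E
#2 — 4,3 | c22 | S
#3 — 4,2 | c24 | S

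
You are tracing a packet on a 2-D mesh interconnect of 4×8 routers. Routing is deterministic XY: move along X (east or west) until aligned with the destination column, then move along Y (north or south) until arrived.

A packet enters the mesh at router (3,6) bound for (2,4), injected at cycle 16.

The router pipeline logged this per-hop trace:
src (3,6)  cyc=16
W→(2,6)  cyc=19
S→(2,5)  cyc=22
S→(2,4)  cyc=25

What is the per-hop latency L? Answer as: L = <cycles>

cyc[1] − cyc[0] = 19 − 16 = 3.
That increment is L by definition: L = 3.

L = 3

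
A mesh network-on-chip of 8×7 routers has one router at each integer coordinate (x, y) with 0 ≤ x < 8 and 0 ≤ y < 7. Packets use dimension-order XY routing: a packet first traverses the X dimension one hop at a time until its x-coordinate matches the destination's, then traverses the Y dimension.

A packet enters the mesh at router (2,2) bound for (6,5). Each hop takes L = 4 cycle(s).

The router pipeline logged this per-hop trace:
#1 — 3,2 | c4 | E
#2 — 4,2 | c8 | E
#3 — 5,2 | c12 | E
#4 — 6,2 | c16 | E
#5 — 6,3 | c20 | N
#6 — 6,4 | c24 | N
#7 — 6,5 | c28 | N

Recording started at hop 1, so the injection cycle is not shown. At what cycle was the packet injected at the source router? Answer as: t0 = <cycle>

t0 = 0

Hop 1 reached at cycle 4; hop k is at t0 + k·L.
Therefore t0 = 4 − L = 0.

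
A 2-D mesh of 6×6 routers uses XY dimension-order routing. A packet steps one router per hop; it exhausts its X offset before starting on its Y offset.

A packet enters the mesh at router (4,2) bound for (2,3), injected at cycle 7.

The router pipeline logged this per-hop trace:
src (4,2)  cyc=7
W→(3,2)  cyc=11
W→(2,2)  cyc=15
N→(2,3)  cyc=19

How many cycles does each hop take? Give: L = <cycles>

From hop 0 (7) to hop 1 (11): +4 cycles.
Each hop adds L, hence L = 4.

L = 4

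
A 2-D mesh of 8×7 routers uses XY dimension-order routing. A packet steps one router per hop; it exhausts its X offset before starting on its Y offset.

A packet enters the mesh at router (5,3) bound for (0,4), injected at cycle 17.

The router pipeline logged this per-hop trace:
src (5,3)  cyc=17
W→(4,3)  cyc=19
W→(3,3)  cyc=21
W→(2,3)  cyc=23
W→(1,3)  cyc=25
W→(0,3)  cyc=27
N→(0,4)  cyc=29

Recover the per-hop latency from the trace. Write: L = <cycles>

Δcyc across hop 0→1: 19 − 17 = 2.
Per-hop latency L = Δcyc = 2.

L = 2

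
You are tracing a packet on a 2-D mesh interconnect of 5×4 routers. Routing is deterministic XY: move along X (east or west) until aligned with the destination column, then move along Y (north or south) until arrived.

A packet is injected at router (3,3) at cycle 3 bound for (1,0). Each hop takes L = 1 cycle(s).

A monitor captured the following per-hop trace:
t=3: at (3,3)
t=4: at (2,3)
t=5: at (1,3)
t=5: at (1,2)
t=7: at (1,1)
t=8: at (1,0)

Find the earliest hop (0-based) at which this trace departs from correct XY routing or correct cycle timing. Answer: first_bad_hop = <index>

first_bad_hop = 3

  1: Δx=-1 Δy=+0 Δt=1 [ok]
  2: Δx=-1 Δy=+0 Δt=1 [ok]
  3: Δx=+0 Δy=-1 Δt=0 [BAD: Δcyc=0≠L]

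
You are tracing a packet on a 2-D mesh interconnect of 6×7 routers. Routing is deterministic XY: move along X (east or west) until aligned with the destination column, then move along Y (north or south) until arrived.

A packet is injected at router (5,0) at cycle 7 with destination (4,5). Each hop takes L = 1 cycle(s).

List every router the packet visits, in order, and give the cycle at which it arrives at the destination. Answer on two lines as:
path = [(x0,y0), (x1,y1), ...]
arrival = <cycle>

hop 0: (5,0) @ cyc 7
hop 1: (4,0) @ cyc 8  [W]
hop 2: (4,1) @ cyc 9  [N]
hop 3: (4,2) @ cyc 10  [N]
hop 4: (4,3) @ cyc 11  [N]
hop 5: (4,4) @ cyc 12  [N]
hop 6: (4,5) @ cyc 13  [N]

path = [(5,0), (4,0), (4,1), (4,2), (4,3), (4,4), (4,5)]
arrival = 13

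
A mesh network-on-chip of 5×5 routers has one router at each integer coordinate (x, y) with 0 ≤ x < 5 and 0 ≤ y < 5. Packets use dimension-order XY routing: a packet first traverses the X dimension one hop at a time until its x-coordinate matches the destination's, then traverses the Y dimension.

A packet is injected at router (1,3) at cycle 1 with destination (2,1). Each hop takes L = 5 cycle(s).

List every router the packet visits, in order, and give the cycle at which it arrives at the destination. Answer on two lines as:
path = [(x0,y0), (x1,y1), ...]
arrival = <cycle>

path = [(1,3), (2,3), (2,2), (2,1)]
arrival = 16

  0. router=(1,3) cycle=1 (inject)
  1. router=(2,3) cycle=6 dir=E
  2. router=(2,2) cycle=11 dir=S
  3. router=(2,1) cycle=16 dir=S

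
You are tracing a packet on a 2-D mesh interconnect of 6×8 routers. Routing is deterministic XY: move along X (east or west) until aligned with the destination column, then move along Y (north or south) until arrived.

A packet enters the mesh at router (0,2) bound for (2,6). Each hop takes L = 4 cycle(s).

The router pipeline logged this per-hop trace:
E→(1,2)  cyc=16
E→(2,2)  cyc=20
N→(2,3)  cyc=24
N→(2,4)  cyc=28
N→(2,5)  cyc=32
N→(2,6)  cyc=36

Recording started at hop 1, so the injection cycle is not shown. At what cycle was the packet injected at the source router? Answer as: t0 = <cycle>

At hop 1 the cycle is 16; in general cyc_k = t0 + kL.
t0 = cyc[1] − L = 16 − 4 = 12.

t0 = 12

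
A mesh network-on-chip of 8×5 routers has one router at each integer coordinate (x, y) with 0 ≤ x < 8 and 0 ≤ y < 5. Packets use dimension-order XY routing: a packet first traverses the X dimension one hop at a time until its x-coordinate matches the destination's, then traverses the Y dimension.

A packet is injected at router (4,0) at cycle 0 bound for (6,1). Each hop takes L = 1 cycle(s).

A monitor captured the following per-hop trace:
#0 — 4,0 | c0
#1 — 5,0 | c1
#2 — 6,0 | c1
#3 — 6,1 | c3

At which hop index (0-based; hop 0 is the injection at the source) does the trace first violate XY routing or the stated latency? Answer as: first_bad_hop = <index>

first_bad_hop = 2

  1: Δx=+1 Δy=+0 Δt=1 [ok]
  2: Δx=+1 Δy=+0 Δt=0 [BAD: Δcyc=0≠L]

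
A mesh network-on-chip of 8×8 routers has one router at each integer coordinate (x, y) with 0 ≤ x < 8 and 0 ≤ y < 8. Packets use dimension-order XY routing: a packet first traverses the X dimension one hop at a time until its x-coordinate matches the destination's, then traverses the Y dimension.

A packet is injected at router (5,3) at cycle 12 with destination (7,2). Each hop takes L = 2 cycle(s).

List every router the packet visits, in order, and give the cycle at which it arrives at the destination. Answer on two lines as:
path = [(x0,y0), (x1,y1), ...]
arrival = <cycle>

path = [(5,3), (6,3), (7,3), (7,2)]
arrival = 18

#0 — 5,3 | c12
#1 — 6,3 | c14 | E
#2 — 7,3 | c16 | E
#3 — 7,2 | c18 | S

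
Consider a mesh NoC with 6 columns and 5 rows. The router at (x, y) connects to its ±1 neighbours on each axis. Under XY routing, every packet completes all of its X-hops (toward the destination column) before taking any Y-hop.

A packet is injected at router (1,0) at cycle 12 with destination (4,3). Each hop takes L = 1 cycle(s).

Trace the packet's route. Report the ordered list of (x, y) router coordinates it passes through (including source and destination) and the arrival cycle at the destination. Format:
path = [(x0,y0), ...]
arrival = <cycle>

[0] x=1 y=0 t=12
[1] x=2 y=0 t=13 →E
[2] x=3 y=0 t=14 →E
[3] x=4 y=0 t=15 →E
[4] x=4 y=1 t=16 →N
[5] x=4 y=2 t=17 →N
[6] x=4 y=3 t=18 →N

path = [(1,0), (2,0), (3,0), (4,0), (4,1), (4,2), (4,3)]
arrival = 18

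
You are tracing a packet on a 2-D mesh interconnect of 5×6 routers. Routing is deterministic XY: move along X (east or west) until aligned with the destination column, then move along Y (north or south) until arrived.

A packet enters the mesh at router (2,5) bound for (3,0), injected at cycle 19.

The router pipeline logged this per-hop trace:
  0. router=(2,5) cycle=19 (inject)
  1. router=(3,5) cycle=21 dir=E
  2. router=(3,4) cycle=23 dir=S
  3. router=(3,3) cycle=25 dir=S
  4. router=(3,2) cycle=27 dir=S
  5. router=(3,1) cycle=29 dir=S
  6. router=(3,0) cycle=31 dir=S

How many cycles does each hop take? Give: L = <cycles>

cyc[1] − cyc[0] = 21 − 19 = 2.
Each hop adds L, hence L = 2.

L = 2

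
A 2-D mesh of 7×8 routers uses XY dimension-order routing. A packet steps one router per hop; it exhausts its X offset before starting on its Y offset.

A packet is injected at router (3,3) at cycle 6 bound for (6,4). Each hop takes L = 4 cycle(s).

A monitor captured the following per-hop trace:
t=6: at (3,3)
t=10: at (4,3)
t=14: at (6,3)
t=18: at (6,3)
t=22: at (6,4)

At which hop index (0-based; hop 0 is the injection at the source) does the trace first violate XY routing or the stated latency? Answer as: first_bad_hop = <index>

first_bad_hop = 2

[1] (+1,+0) / 4c ⇒ ok
[2] (+2,+0) / 4c ⇒ BAD: non-unit step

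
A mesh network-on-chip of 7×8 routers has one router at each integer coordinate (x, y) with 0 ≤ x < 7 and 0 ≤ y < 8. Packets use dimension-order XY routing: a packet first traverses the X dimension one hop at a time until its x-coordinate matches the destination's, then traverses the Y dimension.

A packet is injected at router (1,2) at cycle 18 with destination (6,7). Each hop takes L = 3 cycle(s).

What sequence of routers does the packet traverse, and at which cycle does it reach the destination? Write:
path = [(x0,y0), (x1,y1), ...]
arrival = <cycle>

hop 0: (1,2) @ cyc 18
hop 1: (2,2) @ cyc 21  [E]
hop 2: (3,2) @ cyc 24  [E]
hop 3: (4,2) @ cyc 27  [E]
hop 4: (5,2) @ cyc 30  [E]
hop 5: (6,2) @ cyc 33  [E]
hop 6: (6,3) @ cyc 36  [N]
hop 7: (6,4) @ cyc 39  [N]
hop 8: (6,5) @ cyc 42  [N]
hop 9: (6,6) @ cyc 45  [N]
hop 10: (6,7) @ cyc 48  [N]

path = [(1,2), (2,2), (3,2), (4,2), (5,2), (6,2), (6,3), (6,4), (6,5), (6,6), (6,7)]
arrival = 48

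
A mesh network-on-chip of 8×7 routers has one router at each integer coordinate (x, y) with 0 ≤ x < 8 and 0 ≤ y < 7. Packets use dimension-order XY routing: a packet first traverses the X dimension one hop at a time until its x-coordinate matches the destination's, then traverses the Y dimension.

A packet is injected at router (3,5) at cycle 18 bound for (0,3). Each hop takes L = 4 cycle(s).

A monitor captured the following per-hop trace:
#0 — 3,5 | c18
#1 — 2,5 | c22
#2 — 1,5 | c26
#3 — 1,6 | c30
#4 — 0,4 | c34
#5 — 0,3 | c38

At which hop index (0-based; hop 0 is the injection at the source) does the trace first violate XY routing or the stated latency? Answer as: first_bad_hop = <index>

  1: Δx=-1 Δy=+0 Δt=4 [ok]
  2: Δx=-1 Δy=+0 Δt=4 [ok]
  3: Δx=+0 Δy=+1 Δt=4 [BAD: Y-move but x=1≠0]

first_bad_hop = 3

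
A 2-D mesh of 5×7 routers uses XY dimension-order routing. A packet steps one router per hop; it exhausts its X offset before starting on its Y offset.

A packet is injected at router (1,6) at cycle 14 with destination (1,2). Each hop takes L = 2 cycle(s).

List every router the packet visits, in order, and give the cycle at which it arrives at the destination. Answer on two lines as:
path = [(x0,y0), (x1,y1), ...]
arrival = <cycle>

path = [(1,6), (1,5), (1,4), (1,3), (1,2)]
arrival = 22

t=14: at (1,6)
t=16: at (1,5) after S
t=18: at (1,4) after S
t=20: at (1,3) after S
t=22: at (1,2) after S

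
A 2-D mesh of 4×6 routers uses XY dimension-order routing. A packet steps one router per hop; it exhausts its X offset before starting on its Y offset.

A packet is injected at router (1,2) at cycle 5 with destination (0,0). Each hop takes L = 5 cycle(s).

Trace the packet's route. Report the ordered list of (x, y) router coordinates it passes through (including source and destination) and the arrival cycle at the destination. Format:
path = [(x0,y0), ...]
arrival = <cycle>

path = [(1,2), (0,2), (0,1), (0,0)]
arrival = 20

hop 0: (1,2) @ cyc 5
hop 1: (0,2) @ cyc 10  [W]
hop 2: (0,1) @ cyc 15  [S]
hop 3: (0,0) @ cyc 20  [S]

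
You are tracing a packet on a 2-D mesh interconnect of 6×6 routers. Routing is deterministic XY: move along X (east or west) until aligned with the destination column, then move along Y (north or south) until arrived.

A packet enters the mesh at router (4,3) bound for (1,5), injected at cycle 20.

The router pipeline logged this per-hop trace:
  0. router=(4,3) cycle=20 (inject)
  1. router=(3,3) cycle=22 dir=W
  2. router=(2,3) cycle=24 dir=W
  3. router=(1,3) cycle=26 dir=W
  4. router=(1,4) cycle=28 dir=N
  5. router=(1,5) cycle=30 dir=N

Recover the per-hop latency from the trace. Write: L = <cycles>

L = 2

From hop 0 (20) to hop 1 (22): +2 cycles.
Per-hop latency L = Δcyc = 2.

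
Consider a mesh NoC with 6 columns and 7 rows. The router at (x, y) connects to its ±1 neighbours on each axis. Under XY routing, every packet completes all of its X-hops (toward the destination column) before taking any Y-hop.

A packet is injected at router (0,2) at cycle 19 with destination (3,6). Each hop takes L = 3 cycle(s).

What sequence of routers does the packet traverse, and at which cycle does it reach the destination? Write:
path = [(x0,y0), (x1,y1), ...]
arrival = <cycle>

path = [(0,2), (1,2), (2,2), (3,2), (3,3), (3,4), (3,5), (3,6)]
arrival = 40

hop 0: (0,2) @ cyc 19
hop 1: (1,2) @ cyc 22  [E]
hop 2: (2,2) @ cyc 25  [E]
hop 3: (3,2) @ cyc 28  [E]
hop 4: (3,3) @ cyc 31  [N]
hop 5: (3,4) @ cyc 34  [N]
hop 6: (3,5) @ cyc 37  [N]
hop 7: (3,6) @ cyc 40  [N]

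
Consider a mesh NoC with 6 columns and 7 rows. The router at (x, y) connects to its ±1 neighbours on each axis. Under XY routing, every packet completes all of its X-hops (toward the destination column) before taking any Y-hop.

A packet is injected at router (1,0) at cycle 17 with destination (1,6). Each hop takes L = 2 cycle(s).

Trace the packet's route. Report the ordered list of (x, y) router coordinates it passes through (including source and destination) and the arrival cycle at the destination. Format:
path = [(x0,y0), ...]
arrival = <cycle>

path = [(1,0), (1,1), (1,2), (1,3), (1,4), (1,5), (1,6)]
arrival = 29

hop 0: (1,0) @ cyc 17
hop 1: (1,1) @ cyc 19  [N]
hop 2: (1,2) @ cyc 21  [N]
hop 3: (1,3) @ cyc 23  [N]
hop 4: (1,4) @ cyc 25  [N]
hop 5: (1,5) @ cyc 27  [N]
hop 6: (1,6) @ cyc 29  [N]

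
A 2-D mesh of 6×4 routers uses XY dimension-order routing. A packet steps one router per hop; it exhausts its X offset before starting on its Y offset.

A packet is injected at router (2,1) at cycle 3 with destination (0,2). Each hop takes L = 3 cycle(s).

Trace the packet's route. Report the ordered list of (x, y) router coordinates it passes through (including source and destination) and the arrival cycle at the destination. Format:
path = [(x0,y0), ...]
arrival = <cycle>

path = [(2,1), (1,1), (0,1), (0,2)]
arrival = 12

  0. router=(2,1) cycle=3 (inject)
  1. router=(1,1) cycle=6 dir=W
  2. router=(0,1) cycle=9 dir=W
  3. router=(0,2) cycle=12 dir=N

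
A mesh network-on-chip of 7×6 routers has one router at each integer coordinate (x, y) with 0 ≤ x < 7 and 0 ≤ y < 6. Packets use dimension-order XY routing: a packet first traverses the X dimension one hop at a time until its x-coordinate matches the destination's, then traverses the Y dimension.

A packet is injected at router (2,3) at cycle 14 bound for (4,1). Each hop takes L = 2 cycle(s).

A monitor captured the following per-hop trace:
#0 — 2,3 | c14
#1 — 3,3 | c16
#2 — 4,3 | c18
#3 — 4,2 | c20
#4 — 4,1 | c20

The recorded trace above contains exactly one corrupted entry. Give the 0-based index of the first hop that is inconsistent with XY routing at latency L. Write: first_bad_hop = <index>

check 1→ d=(1,0) cyc+2: ok
check 2→ d=(1,0) cyc+2: ok
check 3→ d=(0,-1) cyc+2: ok
check 4→ d=(0,-1) cyc+0: BAD: Δcyc=0≠L

first_bad_hop = 4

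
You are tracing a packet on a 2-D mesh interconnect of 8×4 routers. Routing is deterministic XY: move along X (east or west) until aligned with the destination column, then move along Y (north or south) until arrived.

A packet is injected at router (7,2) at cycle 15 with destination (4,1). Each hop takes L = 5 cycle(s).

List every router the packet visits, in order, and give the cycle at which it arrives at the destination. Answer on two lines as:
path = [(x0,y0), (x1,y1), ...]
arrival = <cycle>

[0] x=7 y=2 t=15
[1] x=6 y=2 t=20 →W
[2] x=5 y=2 t=25 →W
[3] x=4 y=2 t=30 →W
[4] x=4 y=1 t=35 →S

path = [(7,2), (6,2), (5,2), (4,2), (4,1)]
arrival = 35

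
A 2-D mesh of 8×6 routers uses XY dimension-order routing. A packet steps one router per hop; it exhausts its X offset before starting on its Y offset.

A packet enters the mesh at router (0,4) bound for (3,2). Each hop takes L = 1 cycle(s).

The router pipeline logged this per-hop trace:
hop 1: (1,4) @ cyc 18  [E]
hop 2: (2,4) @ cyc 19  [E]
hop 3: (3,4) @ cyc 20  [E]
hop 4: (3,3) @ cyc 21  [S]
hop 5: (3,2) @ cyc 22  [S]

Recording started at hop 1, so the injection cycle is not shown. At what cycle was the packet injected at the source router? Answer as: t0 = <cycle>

t0 = 17

At hop 1 the cycle is 18; in general cyc_k = t0 + kL.
Subtract one hop: t0 = 18 − 1 = 17.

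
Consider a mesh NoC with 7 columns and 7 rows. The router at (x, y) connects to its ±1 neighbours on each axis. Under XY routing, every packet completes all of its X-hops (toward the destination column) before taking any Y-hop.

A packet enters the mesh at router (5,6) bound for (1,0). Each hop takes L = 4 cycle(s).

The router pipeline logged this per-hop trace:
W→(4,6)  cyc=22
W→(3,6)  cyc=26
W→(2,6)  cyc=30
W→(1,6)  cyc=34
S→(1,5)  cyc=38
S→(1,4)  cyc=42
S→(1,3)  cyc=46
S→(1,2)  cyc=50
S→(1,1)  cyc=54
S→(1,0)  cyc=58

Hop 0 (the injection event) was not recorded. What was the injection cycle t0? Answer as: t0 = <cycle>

cyc[1] = 22 and cyc[k] = t0 + k·L for every k.
Therefore t0 = 22 − L = 18.

t0 = 18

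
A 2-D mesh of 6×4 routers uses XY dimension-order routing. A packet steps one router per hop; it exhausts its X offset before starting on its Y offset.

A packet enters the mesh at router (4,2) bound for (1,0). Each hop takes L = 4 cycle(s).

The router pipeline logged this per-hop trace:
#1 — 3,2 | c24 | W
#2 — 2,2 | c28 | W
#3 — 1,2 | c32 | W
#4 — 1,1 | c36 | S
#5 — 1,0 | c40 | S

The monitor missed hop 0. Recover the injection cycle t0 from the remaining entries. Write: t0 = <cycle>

Hop 1 reached at cycle 24; hop k is at t0 + k·L.
t0 = cyc[1] − L = 24 − 4 = 20.

t0 = 20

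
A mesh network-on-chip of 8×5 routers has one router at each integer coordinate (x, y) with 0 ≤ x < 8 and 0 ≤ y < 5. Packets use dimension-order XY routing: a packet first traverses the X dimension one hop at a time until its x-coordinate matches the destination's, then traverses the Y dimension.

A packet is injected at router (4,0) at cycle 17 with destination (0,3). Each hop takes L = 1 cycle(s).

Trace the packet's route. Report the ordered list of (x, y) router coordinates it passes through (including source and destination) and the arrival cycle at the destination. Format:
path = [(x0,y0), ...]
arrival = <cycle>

path = [(4,0), (3,0), (2,0), (1,0), (0,0), (0,1), (0,2), (0,3)]
arrival = 24

hop 0: (4,0) @ cyc 17
hop 1: (3,0) @ cyc 18  [W]
hop 2: (2,0) @ cyc 19  [W]
hop 3: (1,0) @ cyc 20  [W]
hop 4: (0,0) @ cyc 21  [W]
hop 5: (0,1) @ cyc 22  [N]
hop 6: (0,2) @ cyc 23  [N]
hop 7: (0,3) @ cyc 24  [N]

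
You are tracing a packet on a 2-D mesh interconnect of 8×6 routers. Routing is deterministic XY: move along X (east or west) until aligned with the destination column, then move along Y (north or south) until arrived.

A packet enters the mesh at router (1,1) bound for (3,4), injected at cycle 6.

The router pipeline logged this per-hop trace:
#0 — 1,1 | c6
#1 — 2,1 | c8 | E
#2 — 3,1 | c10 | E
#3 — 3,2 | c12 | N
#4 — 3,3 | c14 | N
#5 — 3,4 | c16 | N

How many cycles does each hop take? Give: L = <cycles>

L = 2

Between hops 0 and 1 the cycle counter advances 8 − 6 = 2.
Each hop adds L, hence L = 2.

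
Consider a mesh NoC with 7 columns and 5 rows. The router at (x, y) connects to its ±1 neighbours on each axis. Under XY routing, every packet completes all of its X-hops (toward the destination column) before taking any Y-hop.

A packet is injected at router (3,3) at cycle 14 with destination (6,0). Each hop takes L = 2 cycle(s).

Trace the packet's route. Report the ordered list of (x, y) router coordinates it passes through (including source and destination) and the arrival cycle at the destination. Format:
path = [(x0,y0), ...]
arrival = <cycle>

path = [(3,3), (4,3), (5,3), (6,3), (6,2), (6,1), (6,0)]
arrival = 26

t=14: at (3,3)
t=16: at (4,3) after E
t=18: at (5,3) after E
t=20: at (6,3) after E
t=22: at (6,2) after S
t=24: at (6,1) after S
t=26: at (6,0) after S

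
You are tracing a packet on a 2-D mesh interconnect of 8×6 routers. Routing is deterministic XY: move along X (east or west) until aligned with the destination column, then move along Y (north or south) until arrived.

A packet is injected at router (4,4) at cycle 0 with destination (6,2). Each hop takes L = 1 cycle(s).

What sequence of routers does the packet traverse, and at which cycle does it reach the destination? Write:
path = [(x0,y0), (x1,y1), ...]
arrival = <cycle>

t=0: at (4,4)
t=1: at (5,4) after E
t=2: at (6,4) after E
t=3: at (6,3) after S
t=4: at (6,2) after S

path = [(4,4), (5,4), (6,4), (6,3), (6,2)]
arrival = 4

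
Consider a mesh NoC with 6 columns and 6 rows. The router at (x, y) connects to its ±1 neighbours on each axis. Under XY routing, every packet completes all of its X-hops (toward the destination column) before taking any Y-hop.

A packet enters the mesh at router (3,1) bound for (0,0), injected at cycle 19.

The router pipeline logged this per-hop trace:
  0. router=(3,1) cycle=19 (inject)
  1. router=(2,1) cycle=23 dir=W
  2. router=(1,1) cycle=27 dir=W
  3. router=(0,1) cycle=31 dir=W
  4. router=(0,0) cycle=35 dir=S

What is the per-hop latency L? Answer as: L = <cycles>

L = 4

Δcyc across hop 0→1: 23 − 19 = 4.
That increment is L by definition: L = 4.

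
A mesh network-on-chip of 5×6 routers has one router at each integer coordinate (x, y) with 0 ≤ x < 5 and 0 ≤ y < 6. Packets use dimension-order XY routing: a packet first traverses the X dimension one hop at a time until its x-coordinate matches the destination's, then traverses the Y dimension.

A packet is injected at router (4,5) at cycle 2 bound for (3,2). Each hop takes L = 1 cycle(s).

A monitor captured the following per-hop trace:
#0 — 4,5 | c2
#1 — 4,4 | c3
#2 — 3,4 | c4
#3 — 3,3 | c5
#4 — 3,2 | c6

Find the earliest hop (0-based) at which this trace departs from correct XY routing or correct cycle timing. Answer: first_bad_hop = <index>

  1: Δx=+0 Δy=-1 Δt=1 [BAD: Y-move but x=4≠3]

first_bad_hop = 1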